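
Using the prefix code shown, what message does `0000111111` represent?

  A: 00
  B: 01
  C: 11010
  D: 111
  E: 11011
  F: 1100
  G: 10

Read left to right; each codeword is recognised as soon as it completes (prefix code):
  00→A | 00→A | 111→D | 111→D
Decoded message: AADD

AADD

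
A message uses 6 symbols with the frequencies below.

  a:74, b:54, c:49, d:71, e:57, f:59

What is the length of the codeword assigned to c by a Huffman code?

3

Build the tree from the bottom:
c(49) + b(54) → 103
e(57) + f(59) → 116
d(71) + a(74) → 145
103 + 116 → 219
145 + 219 → 364
c's leaf is at depth 3, giving a 3-bit codeword.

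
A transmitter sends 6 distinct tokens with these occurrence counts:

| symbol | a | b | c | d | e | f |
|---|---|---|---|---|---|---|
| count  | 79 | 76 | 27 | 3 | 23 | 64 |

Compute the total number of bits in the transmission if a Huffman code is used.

623

Build the Huffman tree bottom-up:
d(3) + e(23) → 26
26 + c(27) → 53
53 + f(64) → 117
b(76) + a(79) → 155
117 + 155 → 272
Total encoded bits = sum of merged weights = 26 + 53 + 117 + 155 + 272 = 623.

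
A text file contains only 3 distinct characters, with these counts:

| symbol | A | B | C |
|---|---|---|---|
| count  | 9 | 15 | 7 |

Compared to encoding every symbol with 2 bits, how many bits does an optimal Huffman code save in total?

15

Fixed-length: 2 bits × 31 symbols = 62 bits.
Huffman merges:
combine C(7), A(9) → 16
combine B(15), 16 → 31
Huffman total = 16 + 31 = 47 bits.
Saving = 62 − 47 = 15 bits.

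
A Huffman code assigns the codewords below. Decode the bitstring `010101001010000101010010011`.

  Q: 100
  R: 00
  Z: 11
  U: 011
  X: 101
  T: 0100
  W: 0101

WTXRRXTQZ

Read left to right; each codeword is recognised as soon as it completes (prefix code):
  0101→W | 0100→T | 101→X | 00→R | 00→R | 101→X | 0100→T | 100→Q | 11→Z
Decoded message: WTXRRXTQZ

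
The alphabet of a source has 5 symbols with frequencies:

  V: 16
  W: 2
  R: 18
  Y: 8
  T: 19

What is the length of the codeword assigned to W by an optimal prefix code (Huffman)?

Huffman merges, smallest pair first:
combine W(2), Y(8) → 10
combine 10, V(16) → 26
combine R(18), T(19) → 37
combine 26, 37 → 63
W's leaf is at depth 3, giving a 3-bit codeword.

3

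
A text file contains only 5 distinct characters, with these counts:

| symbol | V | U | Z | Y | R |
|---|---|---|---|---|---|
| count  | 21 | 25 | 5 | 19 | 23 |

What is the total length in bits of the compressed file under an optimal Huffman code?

210

Merge the two smallest weights repeatedly:
merge Z(5) and Y(19): 24
merge V(21) and R(23): 44
merge 24 and U(25): 49
merge 44 and 49: 93
Total encoded bits = sum of merged weights = 24 + 44 + 49 + 93 = 210.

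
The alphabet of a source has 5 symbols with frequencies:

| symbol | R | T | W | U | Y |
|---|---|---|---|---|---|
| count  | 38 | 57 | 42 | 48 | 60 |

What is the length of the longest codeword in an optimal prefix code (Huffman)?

Merge the two lowest-weight nodes at each step:
merge R(38) and W(42): 80
merge U(48) and T(57): 105
merge Y(60) and 80: 140
merge 105 and 140: 245
The first pair merged (R, W) ends up deepest, at depth 3.

3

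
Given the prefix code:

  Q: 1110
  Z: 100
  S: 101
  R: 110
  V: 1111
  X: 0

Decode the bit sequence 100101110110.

ZSRR

Read left to right; each codeword is recognised as soon as it completes (prefix code):
  100→Z | 101→S | 110→R | 110→R
Decoded message: ZSRR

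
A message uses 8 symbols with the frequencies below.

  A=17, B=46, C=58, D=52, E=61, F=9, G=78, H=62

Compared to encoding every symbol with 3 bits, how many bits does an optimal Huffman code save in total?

52

Fixed-length: 3 bits × 383 symbols = 1149 bits.
Huffman merges:
F(9) + A(17) → 26
26 + B(46) → 72
D(52) + C(58) → 110
E(61) + H(62) → 123
72 + G(78) → 150
110 + 123 → 233
150 + 233 → 383
Huffman total = 26 + 72 + 110 + 123 + 150 + 233 + 383 = 1097 bits.
Saving = 1149 − 1097 = 52 bits.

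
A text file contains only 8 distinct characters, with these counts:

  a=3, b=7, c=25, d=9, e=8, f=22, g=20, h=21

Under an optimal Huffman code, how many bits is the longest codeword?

4

Merge the two lowest-weight nodes at each step:
a(3) + b(7) → 10
e(8) + d(9) → 17
10 + 17 → 27
g(20) + h(21) → 41
f(22) + c(25) → 47
27 + 41 → 68
47 + 68 → 115
Maximum depth reached is 4.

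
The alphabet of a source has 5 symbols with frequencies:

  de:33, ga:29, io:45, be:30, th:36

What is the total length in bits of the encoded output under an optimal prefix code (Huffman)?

405

Build the Huffman tree bottom-up:
ga(29) + be(30) → 59
de(33) + th(36) → 69
io(45) + 59 → 104
69 + 104 → 173
Total encoded bits = sum of merged weights = 59 + 69 + 104 + 173 = 405.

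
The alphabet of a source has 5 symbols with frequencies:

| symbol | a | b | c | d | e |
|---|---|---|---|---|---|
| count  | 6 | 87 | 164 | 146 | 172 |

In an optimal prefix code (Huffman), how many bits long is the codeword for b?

3

Repeatedly merge the two smallest:
merge a(6) and b(87): 93
merge 93 and d(146): 239
merge c(164) and e(172): 336
merge 239 and 336: 575
b sits 3 levels below the root, so its codeword is 3 bits.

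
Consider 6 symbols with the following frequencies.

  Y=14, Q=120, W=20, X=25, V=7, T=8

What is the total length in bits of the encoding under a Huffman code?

Build the Huffman tree bottom-up:
combine V(7), T(8) → 15
combine Y(14), 15 → 29
combine W(20), X(25) → 45
combine 29, 45 → 74
combine 74, Q(120) → 194
The encoded length is the sum of every internal node's weight: 15 + 29 + 45 + 74 + 194 = 357 bits.

357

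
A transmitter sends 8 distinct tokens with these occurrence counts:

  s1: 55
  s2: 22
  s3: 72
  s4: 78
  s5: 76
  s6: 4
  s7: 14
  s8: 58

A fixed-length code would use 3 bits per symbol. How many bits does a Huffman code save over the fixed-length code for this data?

Fixed-length: 3 bits × 379 symbols = 1137 bits.
Huffman merges:
s6(4) + s7(14) → 18
18 + s2(22) → 40
40 + s1(55) → 95
s8(58) + s3(72) → 130
s5(76) + s4(78) → 154
95 + 130 → 225
154 + 225 → 379
Huffman total = 18 + 40 + 95 + 130 + 154 + 225 + 379 = 1041 bits.
Saving = 1137 − 1041 = 96 bits.

96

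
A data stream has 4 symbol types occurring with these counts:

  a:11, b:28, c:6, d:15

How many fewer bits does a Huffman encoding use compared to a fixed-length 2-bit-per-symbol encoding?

11

Fixed-length: 2 bits × 60 symbols = 120 bits.
Huffman merges:
merge c(6) and a(11): 17
merge d(15) and 17: 32
merge b(28) and 32: 60
Huffman total = 17 + 32 + 60 = 109 bits.
Saving = 120 − 109 = 11 bits.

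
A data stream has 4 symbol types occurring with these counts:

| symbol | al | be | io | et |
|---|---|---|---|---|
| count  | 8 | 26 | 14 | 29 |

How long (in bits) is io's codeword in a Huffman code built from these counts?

3

Build the tree from the bottom:
al(8) + io(14) → 22
22 + be(26) → 48
et(29) + 48 → 77
io sits 3 levels below the root, so its codeword is 3 bits.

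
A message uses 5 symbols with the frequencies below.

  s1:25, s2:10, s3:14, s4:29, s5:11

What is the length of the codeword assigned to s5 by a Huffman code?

Repeatedly merge the two smallest:
merge s2(10) and s5(11): 21
merge s3(14) and 21: 35
merge s1(25) and s4(29): 54
merge 35 and 54: 89
s5 sits 3 levels below the root, so its codeword is 3 bits.

3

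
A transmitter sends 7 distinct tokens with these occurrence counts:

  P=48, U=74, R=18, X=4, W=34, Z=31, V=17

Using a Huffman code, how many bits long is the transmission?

Merge the two smallest weights repeatedly:
combine X(4), V(17) → 21
combine R(18), 21 → 39
combine Z(31), W(34) → 65
combine 39, P(48) → 87
combine 65, U(74) → 139
combine 87, 139 → 226
Each symbol's bit-cost is frequency × depth; summing gives 577 bits (equivalently 21 + 39 + 65 + 87 + 139 + 226).

577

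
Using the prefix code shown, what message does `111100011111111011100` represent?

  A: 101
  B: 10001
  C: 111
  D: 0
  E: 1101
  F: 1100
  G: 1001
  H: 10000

Read left to right; each codeword is recognised as soon as it completes (prefix code):
  111→C | 10001→B | 111→C | 111→C | 101→A | 1100→F
Decoded message: CBCCAF

CBCCAF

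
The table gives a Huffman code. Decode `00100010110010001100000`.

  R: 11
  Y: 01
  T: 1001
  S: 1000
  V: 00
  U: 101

Read left to right; each codeword is recognised as soon as it completes (prefix code):
  00→V | 1000→S | 101→U | 1001→T | 00→V | 01→Y | 1000→S | 00→V
Decoded message: VSUTVYSV

VSUTVYSV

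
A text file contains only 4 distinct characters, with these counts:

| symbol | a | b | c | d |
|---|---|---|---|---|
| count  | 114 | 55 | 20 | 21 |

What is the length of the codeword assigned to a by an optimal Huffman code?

Build the tree from the bottom:
c(20) + d(21) → 41
41 + b(55) → 96
96 + a(114) → 210
a is merged only at the final step, so code length = 1.

1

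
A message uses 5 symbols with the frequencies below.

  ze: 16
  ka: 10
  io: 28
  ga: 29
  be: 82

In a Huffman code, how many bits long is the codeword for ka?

Build the tree from the bottom:
ka(10) + ze(16) → 26
26 + io(28) → 54
ga(29) + 54 → 83
be(82) + 83 → 165
The subtree containing ka is merged 4 times, so code length = 4.

4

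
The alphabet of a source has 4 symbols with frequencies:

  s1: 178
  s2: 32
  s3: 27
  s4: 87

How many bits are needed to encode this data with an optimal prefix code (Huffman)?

529

Build the Huffman tree bottom-up:
merge s3(27) and s2(32): 59
merge 59 and s4(87): 146
merge 146 and s1(178): 324
Total encoded bits = sum of merged weights = 59 + 146 + 324 = 529.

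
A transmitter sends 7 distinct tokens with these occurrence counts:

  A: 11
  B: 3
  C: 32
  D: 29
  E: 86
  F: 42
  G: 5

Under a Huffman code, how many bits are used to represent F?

Build the tree from the bottom:
merge B(3) and G(5): 8
merge 8 and A(11): 19
merge 19 and D(29): 48
merge C(32) and F(42): 74
merge 48 and 74: 122
merge E(86) and 122: 208
F sits 3 levels below the root, so its codeword is 3 bits.

3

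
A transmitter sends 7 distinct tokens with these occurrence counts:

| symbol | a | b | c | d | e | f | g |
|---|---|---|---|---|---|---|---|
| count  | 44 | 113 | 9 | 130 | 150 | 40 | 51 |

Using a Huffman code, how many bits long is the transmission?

1360

Greedily combine the two least-frequent nodes:
merge c(9) and f(40): 49
merge a(44) and 49: 93
merge g(51) and 93: 144
merge b(113) and d(130): 243
merge 144 and e(150): 294
merge 243 and 294: 537
The encoded length is the sum of every internal node's weight: 49 + 93 + 144 + 243 + 294 + 537 = 1360 bits.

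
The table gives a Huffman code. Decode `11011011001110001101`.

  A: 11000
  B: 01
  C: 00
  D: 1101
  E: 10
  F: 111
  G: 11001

DEGAD

Read left to right; each codeword is recognised as soon as it completes (prefix code):
  1101→D | 10→E | 11001→G | 11000→A | 1101→D
Decoded message: DEGAD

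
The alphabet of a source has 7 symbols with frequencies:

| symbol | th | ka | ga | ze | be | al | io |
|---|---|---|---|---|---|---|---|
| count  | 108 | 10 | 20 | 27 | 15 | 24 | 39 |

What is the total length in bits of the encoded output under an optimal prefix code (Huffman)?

Greedily combine the two least-frequent nodes:
merge ka(10) and be(15): 25
merge ga(20) and al(24): 44
merge 25 and ze(27): 52
merge io(39) and 44: 83
merge 52 and 83: 135
merge th(108) and 135: 243
Total encoded bits = sum of merged weights = 25 + 44 + 52 + 83 + 135 + 243 = 582.

582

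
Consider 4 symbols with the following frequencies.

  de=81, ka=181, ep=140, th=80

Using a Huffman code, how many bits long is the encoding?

Build the Huffman tree bottom-up:
th(80) + de(81) → 161
ep(140) + 161 → 301
ka(181) + 301 → 482
Each symbol's bit-cost is frequency × depth; summing gives 944 bits (equivalently 161 + 301 + 482).

944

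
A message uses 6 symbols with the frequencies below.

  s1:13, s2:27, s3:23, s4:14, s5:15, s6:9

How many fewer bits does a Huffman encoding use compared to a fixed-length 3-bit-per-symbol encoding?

50

Fixed-length: 3 bits × 101 symbols = 303 bits.
Huffman merges:
merge s6(9) and s1(13): 22
merge s4(14) and s5(15): 29
merge 22 and s3(23): 45
merge s2(27) and 29: 56
merge 45 and 56: 101
Huffman total = 22 + 29 + 45 + 56 + 101 = 253 bits.
Saving = 303 − 253 = 50 bits.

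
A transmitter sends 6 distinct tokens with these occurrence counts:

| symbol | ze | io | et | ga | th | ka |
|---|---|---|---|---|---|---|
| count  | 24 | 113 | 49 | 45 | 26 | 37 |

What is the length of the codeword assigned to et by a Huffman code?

Build the tree from the bottom:
ze(24) + th(26) → 50
ka(37) + ga(45) → 82
et(49) + 50 → 99
82 + 99 → 181
io(113) + 181 → 294
The subtree containing et is merged 3 times, so code length = 3.

3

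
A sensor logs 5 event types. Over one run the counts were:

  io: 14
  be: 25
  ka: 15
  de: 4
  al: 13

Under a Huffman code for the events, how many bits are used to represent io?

2

Huffman merges, smallest pair first:
de(4) + al(13) → 17
io(14) + ka(15) → 29
17 + be(25) → 42
29 + 42 → 71
io's leaf is at depth 2, giving a 2-bit codeword.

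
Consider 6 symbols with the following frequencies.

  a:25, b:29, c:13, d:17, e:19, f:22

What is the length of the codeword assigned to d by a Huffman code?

3

Huffman merges, smallest pair first:
c(13) + d(17) → 30
e(19) + f(22) → 41
a(25) + b(29) → 54
30 + 41 → 71
54 + 71 → 125
d's leaf is at depth 3, giving a 3-bit codeword.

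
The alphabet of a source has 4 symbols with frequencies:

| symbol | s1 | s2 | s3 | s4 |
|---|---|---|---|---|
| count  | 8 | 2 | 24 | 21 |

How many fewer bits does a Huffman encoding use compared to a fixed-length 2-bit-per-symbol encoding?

14

Fixed-length: 2 bits × 55 symbols = 110 bits.
Huffman merges:
s2(2) + s1(8) → 10
10 + s4(21) → 31
s3(24) + 31 → 55
Huffman total = 10 + 31 + 55 = 96 bits.
Saving = 110 − 96 = 14 bits.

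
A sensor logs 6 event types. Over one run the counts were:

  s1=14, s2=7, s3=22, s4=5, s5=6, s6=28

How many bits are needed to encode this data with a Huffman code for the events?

Merge the two smallest weights repeatedly:
merge s4(5) and s5(6): 11
merge s2(7) and 11: 18
merge s1(14) and 18: 32
merge s3(22) and s6(28): 50
merge 32 and 50: 82
Each symbol's bit-cost is frequency × depth; summing gives 193 bits (equivalently 11 + 18 + 32 + 50 + 82).

193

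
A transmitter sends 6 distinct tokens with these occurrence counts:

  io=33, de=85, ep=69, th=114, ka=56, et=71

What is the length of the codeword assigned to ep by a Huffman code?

Repeatedly merge the two smallest:
merge io(33) and ka(56): 89
merge ep(69) and et(71): 140
merge de(85) and 89: 174
merge th(114) and 140: 254
merge 174 and 254: 428
ep's leaf is at depth 3, giving a 3-bit codeword.

3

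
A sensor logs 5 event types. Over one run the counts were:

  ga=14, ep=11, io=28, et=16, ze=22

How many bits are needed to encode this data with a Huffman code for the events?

207

Merge the two smallest weights repeatedly:
merge ep(11) and ga(14): 25
merge et(16) and ze(22): 38
merge 25 and io(28): 53
merge 38 and 53: 91
Each symbol's bit-cost is frequency × depth; summing gives 207 bits (equivalently 25 + 38 + 53 + 91).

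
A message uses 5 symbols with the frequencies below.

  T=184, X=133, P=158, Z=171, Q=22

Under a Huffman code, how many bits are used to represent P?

2

Repeatedly merge the two smallest:
merge Q(22) and X(133): 155
merge 155 and P(158): 313
merge Z(171) and T(184): 355
merge 313 and 355: 668
P's leaf is at depth 2, giving a 2-bit codeword.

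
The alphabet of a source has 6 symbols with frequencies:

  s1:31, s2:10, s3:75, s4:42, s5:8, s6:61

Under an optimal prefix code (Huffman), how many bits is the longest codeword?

4

Merge the two lowest-weight nodes at each step:
s5(8) + s2(10) → 18
18 + s1(31) → 49
s4(42) + 49 → 91
s6(61) + s3(75) → 136
91 + 136 → 227
The first pair merged (s5, s2) ends up deepest, at depth 4.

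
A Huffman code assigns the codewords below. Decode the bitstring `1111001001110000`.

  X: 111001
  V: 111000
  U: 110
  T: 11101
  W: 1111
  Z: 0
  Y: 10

Read left to right; each codeword is recognised as soon as it completes (prefix code):
  1111→W | 0→Z | 0→Z | 10→Y | 0→Z | 111000→V | 0→Z
Decoded message: WZZYZVZ

WZZYZVZ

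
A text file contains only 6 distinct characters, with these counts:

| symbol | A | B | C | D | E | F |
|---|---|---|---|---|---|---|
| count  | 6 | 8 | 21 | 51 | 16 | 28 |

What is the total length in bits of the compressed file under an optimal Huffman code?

Greedily combine the two least-frequent nodes:
combine A(6), B(8) → 14
combine 14, E(16) → 30
combine C(21), F(28) → 49
combine 30, 49 → 79
combine D(51), 79 → 130
The encoded length is the sum of every internal node's weight: 14 + 30 + 49 + 79 + 130 = 302 bits.

302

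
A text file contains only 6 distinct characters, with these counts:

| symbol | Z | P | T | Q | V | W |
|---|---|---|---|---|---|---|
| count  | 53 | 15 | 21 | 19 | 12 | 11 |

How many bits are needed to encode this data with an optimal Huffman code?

Greedily combine the two least-frequent nodes:
merge W(11) and V(12): 23
merge P(15) and Q(19): 34
merge T(21) and 23: 44
merge 34 and 44: 78
merge Z(53) and 78: 131
The encoded length is the sum of every internal node's weight: 23 + 34 + 44 + 78 + 131 = 310 bits.

310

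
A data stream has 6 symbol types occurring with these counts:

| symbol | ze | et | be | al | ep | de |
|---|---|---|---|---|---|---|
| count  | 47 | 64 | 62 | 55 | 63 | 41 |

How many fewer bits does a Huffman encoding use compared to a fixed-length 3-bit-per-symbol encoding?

127

Fixed-length: 3 bits × 332 symbols = 996 bits.
Huffman merges:
merge de(41) and ze(47): 88
merge al(55) and be(62): 117
merge ep(63) and et(64): 127
merge 88 and 117: 205
merge 127 and 205: 332
Huffman total = 88 + 117 + 127 + 205 + 332 = 869 bits.
Saving = 996 − 869 = 127 bits.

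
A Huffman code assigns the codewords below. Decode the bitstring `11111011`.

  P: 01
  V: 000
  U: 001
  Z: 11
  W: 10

ZZWZ

Read left to right; each codeword is recognised as soon as it completes (prefix code):
  11→Z | 11→Z | 10→W | 11→Z
Decoded message: ZZWZ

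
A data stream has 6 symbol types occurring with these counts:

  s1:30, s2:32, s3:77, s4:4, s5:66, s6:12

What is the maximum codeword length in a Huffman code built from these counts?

4

Merge the two lowest-weight nodes at each step:
s4(4) + s6(12) → 16
16 + s1(30) → 46
s2(32) + 46 → 78
s5(66) + s3(77) → 143
78 + 143 → 221
The first pair merged (s4, s6) ends up deepest, at depth 4.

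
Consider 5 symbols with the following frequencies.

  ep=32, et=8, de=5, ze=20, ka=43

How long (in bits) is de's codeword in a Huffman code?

Repeatedly merge the two smallest:
merge de(5) and et(8): 13
merge 13 and ze(20): 33
merge ep(32) and 33: 65
merge ka(43) and 65: 108
de's leaf is at depth 4, giving a 4-bit codeword.

4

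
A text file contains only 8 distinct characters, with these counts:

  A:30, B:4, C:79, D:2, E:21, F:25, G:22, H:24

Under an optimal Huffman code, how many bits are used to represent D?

Repeatedly merge the two smallest:
merge D(2) and B(4): 6
merge 6 and E(21): 27
merge G(22) and H(24): 46
merge F(25) and 27: 52
merge A(30) and 46: 76
merge 52 and 76: 128
merge C(79) and 128: 207
D's leaf is at depth 5, giving a 5-bit codeword.

5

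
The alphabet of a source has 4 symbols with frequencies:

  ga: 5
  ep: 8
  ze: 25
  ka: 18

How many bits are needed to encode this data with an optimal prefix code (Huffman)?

100

Merge the two smallest weights repeatedly:
combine ga(5), ep(8) → 13
combine 13, ka(18) → 31
combine ze(25), 31 → 56
Total encoded bits = sum of merged weights = 13 + 31 + 56 = 100.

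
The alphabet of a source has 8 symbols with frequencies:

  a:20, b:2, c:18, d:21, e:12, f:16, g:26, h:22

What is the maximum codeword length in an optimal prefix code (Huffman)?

Merge the two lowest-weight nodes at each step:
merge b(2) and e(12): 14
merge 14 and f(16): 30
merge c(18) and a(20): 38
merge d(21) and h(22): 43
merge g(26) and 30: 56
merge 38 and 43: 81
merge 56 and 81: 137
The first pair merged (b, e) ends up deepest, at depth 4.

4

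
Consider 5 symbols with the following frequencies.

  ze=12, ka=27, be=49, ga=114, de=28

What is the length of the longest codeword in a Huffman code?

Merge the two lowest-weight nodes at each step:
combine ze(12), ka(27) → 39
combine de(28), 39 → 67
combine be(49), 67 → 116
combine ga(114), 116 → 230
The rarest symbols sit at the bottom; the longest codeword is 4 bits.

4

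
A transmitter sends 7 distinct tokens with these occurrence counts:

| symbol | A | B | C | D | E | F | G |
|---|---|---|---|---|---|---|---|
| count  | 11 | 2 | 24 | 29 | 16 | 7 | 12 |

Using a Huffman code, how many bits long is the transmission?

259

Merge the two smallest weights repeatedly:
merge B(2) and F(7): 9
merge 9 and A(11): 20
merge G(12) and E(16): 28
merge 20 and C(24): 44
merge 28 and D(29): 57
merge 44 and 57: 101
Each symbol's bit-cost is frequency × depth; summing gives 259 bits (equivalently 9 + 20 + 28 + 44 + 57 + 101).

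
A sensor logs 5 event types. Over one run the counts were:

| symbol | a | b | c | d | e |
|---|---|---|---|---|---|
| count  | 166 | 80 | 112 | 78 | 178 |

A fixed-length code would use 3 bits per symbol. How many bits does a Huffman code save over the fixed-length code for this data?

Fixed-length: 3 bits × 614 symbols = 1842 bits.
Huffman merges:
d(78) + b(80) → 158
c(112) + 158 → 270
a(166) + e(178) → 344
270 + 344 → 614
Huffman total = 158 + 270 + 344 + 614 = 1386 bits.
Saving = 1842 − 1386 = 456 bits.

456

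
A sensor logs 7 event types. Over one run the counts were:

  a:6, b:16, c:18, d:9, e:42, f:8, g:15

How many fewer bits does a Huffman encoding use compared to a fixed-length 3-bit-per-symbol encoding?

47

Fixed-length: 3 bits × 114 symbols = 342 bits.
Huffman merges:
combine a(6), f(8) → 14
combine d(9), 14 → 23
combine g(15), b(16) → 31
combine c(18), 23 → 41
combine 31, 41 → 72
combine e(42), 72 → 114
Huffman total = 14 + 23 + 31 + 41 + 72 + 114 = 295 bits.
Saving = 342 − 295 = 47 bits.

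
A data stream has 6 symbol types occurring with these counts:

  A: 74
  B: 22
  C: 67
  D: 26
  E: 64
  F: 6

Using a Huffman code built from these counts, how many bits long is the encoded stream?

Merge the two smallest weights repeatedly:
combine F(6), B(22) → 28
combine D(26), 28 → 54
combine 54, E(64) → 118
combine C(67), A(74) → 141
combine 118, 141 → 259
The encoded length is the sum of every internal node's weight: 28 + 54 + 118 + 141 + 259 = 600 bits.

600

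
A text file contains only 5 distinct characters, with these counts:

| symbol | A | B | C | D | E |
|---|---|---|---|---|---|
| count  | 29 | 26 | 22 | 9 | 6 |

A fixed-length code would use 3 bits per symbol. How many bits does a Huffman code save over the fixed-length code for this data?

77

Fixed-length: 3 bits × 92 symbols = 276 bits.
Huffman merges:
combine E(6), D(9) → 15
combine 15, C(22) → 37
combine B(26), A(29) → 55
combine 37, 55 → 92
Huffman total = 15 + 37 + 55 + 92 = 199 bits.
Saving = 276 − 199 = 77 bits.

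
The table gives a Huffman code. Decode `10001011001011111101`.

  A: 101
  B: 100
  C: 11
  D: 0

BDABACCA

Read left to right; each codeword is recognised as soon as it completes (prefix code):
  100→B | 0→D | 101→A | 100→B | 101→A | 11→C | 11→C | 101→A
Decoded message: BDABACCA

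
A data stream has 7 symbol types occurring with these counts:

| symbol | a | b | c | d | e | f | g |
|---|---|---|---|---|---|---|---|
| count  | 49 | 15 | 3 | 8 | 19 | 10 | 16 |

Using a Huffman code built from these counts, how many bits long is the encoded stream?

Build the Huffman tree bottom-up:
combine c(3), d(8) → 11
combine f(10), 11 → 21
combine b(15), g(16) → 31
combine e(19), 21 → 40
combine 31, 40 → 71
combine a(49), 71 → 120
The encoded length is the sum of every internal node's weight: 11 + 21 + 31 + 40 + 71 + 120 = 294 bits.

294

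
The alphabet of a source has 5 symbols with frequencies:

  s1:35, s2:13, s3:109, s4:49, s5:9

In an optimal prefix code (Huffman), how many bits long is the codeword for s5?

Repeatedly merge the two smallest:
s5(9) + s2(13) → 22
22 + s1(35) → 57
s4(49) + 57 → 106
106 + s3(109) → 215
The subtree containing s5 is merged 4 times, so code length = 4.

4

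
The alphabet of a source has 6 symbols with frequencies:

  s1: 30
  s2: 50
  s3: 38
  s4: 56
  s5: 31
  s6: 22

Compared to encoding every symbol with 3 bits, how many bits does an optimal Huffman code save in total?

Fixed-length: 3 bits × 227 symbols = 681 bits.
Huffman merges:
merge s6(22) and s1(30): 52
merge s5(31) and s3(38): 69
merge s2(50) and 52: 102
merge s4(56) and 69: 125
merge 102 and 125: 227
Huffman total = 52 + 69 + 102 + 125 + 227 = 575 bits.
Saving = 681 − 575 = 106 bits.

106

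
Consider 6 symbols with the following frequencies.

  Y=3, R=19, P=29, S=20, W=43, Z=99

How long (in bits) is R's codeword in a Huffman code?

Build the tree from the bottom:
merge Y(3) and R(19): 22
merge S(20) and 22: 42
merge P(29) and 42: 71
merge W(43) and 71: 114
merge Z(99) and 114: 213
R sits 5 levels below the root, so its codeword is 5 bits.

5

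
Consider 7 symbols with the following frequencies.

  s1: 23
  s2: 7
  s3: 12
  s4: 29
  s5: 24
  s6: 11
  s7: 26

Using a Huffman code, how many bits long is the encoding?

359

Build the Huffman tree bottom-up:
s2(7) + s6(11) → 18
s3(12) + 18 → 30
s1(23) + s5(24) → 47
s7(26) + s4(29) → 55
30 + 47 → 77
55 + 77 → 132
The encoded length is the sum of every internal node's weight: 18 + 30 + 47 + 55 + 77 + 132 = 359 bits.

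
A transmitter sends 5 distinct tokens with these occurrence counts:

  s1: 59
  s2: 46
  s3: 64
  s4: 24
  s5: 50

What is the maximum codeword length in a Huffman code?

Merge the two lowest-weight nodes at each step:
merge s4(24) and s2(46): 70
merge s5(50) and s1(59): 109
merge s3(64) and 70: 134
merge 109 and 134: 243
The first pair merged (s4, s2) ends up deepest, at depth 3.

3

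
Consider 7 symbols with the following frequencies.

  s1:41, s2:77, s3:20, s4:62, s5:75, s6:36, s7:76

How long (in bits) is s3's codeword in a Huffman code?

4

Build the tree from the bottom:
combine s3(20), s6(36) → 56
combine s1(41), 56 → 97
combine s4(62), s5(75) → 137
combine s7(76), s2(77) → 153
combine 97, 137 → 234
combine 153, 234 → 387
The subtree containing s3 is merged 4 times, so code length = 4.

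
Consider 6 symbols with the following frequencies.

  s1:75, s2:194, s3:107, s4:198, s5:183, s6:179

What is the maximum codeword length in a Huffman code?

Merge the two lowest-weight nodes at each step:
merge s1(75) and s3(107): 182
merge s6(179) and 182: 361
merge s5(183) and s2(194): 377
merge s4(198) and 361: 559
merge 377 and 559: 936
Maximum depth reached is 4.

4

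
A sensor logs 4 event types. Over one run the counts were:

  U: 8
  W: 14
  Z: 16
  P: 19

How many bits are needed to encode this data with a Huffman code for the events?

Merge the two smallest weights repeatedly:
merge U(8) and W(14): 22
merge Z(16) and P(19): 35
merge 22 and 35: 57
Each symbol's bit-cost is frequency × depth; summing gives 114 bits (equivalently 22 + 35 + 57).

114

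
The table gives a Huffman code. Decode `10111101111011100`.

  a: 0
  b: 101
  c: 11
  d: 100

Read left to right; each codeword is recognised as soon as it completes (prefix code):
  101→b | 11→c | 101→b | 11→c | 101→b | 11→c | 0→a | 0→a
Decoded message: bcbcbcaa

bcbcbcaa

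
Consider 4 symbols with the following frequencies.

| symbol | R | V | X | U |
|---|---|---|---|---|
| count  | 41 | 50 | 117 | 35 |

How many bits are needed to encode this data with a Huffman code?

445

Build the Huffman tree bottom-up:
combine U(35), R(41) → 76
combine V(50), 76 → 126
combine X(117), 126 → 243
The encoded length is the sum of every internal node's weight: 76 + 126 + 243 = 445 bits.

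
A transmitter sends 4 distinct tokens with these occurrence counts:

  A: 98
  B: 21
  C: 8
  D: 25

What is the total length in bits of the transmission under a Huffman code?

Build the Huffman tree bottom-up:
C(8) + B(21) → 29
D(25) + 29 → 54
54 + A(98) → 152
The encoded length is the sum of every internal node's weight: 29 + 54 + 152 = 235 bits.

235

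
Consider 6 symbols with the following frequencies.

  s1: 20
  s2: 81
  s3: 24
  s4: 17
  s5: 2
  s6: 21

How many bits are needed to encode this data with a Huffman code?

Build the Huffman tree bottom-up:
combine s5(2), s4(17) → 19
combine 19, s1(20) → 39
combine s6(21), s3(24) → 45
combine 39, 45 → 84
combine s2(81), 84 → 165
Total encoded bits = sum of merged weights = 19 + 39 + 45 + 84 + 165 = 352.

352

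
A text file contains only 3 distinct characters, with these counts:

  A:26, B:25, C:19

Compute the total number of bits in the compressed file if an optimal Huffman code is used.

Build the Huffman tree bottom-up:
combine C(19), B(25) → 44
combine A(26), 44 → 70
Total encoded bits = sum of merged weights = 44 + 70 = 114.

114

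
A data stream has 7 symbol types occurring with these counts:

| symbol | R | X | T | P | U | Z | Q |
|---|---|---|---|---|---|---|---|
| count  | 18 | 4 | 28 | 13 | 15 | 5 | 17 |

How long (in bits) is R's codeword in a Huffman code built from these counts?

Repeatedly merge the two smallest:
merge X(4) and Z(5): 9
merge 9 and P(13): 22
merge U(15) and Q(17): 32
merge R(18) and 22: 40
merge T(28) and 32: 60
merge 40 and 60: 100
R's leaf is at depth 2, giving a 2-bit codeword.

2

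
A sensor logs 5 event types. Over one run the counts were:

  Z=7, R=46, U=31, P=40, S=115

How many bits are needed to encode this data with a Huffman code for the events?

479

Build the Huffman tree bottom-up:
combine Z(7), U(31) → 38
combine 38, P(40) → 78
combine R(46), 78 → 124
combine S(115), 124 → 239
Total encoded bits = sum of merged weights = 38 + 78 + 124 + 239 = 479.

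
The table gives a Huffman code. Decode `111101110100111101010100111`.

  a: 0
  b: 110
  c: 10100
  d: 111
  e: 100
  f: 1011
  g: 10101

Read left to right; each codeword is recognised as soon as it completes (prefix code):
  111→d | 1011→f | 10100→c | 111→d | 10101→g | 0→a | 100→e | 111→d
Decoded message: dfcdgaed

dfcdgaed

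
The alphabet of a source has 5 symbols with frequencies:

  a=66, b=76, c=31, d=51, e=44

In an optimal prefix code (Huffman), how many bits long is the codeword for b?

2

Repeatedly merge the two smallest:
merge c(31) and e(44): 75
merge d(51) and a(66): 117
merge 75 and b(76): 151
merge 117 and 151: 268
The subtree containing b is merged 2 times, so code length = 2.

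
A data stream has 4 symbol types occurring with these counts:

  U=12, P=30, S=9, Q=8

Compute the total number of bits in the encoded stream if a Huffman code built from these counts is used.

Greedily combine the two least-frequent nodes:
combine Q(8), S(9) → 17
combine U(12), 17 → 29
combine 29, P(30) → 59
The encoded length is the sum of every internal node's weight: 17 + 29 + 59 = 105 bits.

105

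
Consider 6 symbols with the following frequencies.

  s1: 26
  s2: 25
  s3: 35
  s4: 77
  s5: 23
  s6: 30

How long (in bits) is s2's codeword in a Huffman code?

Repeatedly merge the two smallest:
merge s5(23) and s2(25): 48
merge s1(26) and s6(30): 56
merge s3(35) and 48: 83
merge 56 and s4(77): 133
merge 83 and 133: 216
s2's leaf is at depth 3, giving a 3-bit codeword.

3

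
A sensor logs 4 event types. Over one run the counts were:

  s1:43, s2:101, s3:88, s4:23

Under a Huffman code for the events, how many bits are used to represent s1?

Huffman merges, smallest pair first:
merge s4(23) and s1(43): 66
merge 66 and s3(88): 154
merge s2(101) and 154: 255
s1 sits 3 levels below the root, so its codeword is 3 bits.

3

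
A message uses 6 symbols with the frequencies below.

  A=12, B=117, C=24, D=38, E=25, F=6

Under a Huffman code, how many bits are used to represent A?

Build the tree from the bottom:
merge F(6) and A(12): 18
merge 18 and C(24): 42
merge E(25) and D(38): 63
merge 42 and 63: 105
merge 105 and B(117): 222
A sits 4 levels below the root, so its codeword is 4 bits.

4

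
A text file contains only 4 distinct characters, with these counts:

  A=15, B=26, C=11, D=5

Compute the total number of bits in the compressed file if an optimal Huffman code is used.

Build the Huffman tree bottom-up:
D(5) + C(11) → 16
A(15) + 16 → 31
B(26) + 31 → 57
Total encoded bits = sum of merged weights = 16 + 31 + 57 = 104.

104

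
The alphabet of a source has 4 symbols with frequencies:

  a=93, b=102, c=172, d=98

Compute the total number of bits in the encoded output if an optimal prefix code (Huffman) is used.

Build the Huffman tree bottom-up:
a(93) + d(98) → 191
b(102) + c(172) → 274
191 + 274 → 465
Each symbol's bit-cost is frequency × depth; summing gives 930 bits (equivalently 191 + 274 + 465).

930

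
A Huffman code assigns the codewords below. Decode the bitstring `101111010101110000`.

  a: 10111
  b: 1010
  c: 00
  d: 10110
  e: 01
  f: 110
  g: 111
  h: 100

Read left to right; each codeword is recognised as soon as it completes (prefix code):
  10111→a | 1010→b | 10111→a | 00→c | 00→c
Decoded message: abacc

abacc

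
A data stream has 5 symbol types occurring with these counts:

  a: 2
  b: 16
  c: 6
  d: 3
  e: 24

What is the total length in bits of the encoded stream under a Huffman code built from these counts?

Build the Huffman tree bottom-up:
combine a(2), d(3) → 5
combine 5, c(6) → 11
combine 11, b(16) → 27
combine e(24), 27 → 51
Each symbol's bit-cost is frequency × depth; summing gives 94 bits (equivalently 5 + 11 + 27 + 51).

94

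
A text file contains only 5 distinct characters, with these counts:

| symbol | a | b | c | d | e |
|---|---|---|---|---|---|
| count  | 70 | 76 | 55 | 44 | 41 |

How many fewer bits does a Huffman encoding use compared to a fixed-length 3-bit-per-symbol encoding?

Fixed-length: 3 bits × 286 symbols = 858 bits.
Huffman merges:
e(41) + d(44) → 85
c(55) + a(70) → 125
b(76) + 85 → 161
125 + 161 → 286
Huffman total = 85 + 125 + 161 + 286 = 657 bits.
Saving = 858 − 657 = 201 bits.

201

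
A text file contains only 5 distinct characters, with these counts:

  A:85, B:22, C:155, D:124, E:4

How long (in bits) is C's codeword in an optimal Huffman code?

Huffman merges, smallest pair first:
combine E(4), B(22) → 26
combine 26, A(85) → 111
combine 111, D(124) → 235
combine C(155), 235 → 390
C sits one level below the root: a 1-bit codeword.

1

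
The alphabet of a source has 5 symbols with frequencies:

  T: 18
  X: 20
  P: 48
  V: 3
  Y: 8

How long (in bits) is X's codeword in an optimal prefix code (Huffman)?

2

Huffman merges, smallest pair first:
merge V(3) and Y(8): 11
merge 11 and T(18): 29
merge X(20) and 29: 49
merge P(48) and 49: 97
The subtree containing X is merged 2 times, so code length = 2.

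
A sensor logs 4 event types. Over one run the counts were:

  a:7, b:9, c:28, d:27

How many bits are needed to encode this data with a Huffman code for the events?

Build the Huffman tree bottom-up:
combine a(7), b(9) → 16
combine 16, d(27) → 43
combine c(28), 43 → 71
Each symbol's bit-cost is frequency × depth; summing gives 130 bits (equivalently 16 + 43 + 71).

130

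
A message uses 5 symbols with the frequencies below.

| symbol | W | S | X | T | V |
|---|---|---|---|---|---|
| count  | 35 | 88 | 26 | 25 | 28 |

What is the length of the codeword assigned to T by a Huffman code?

Huffman merges, smallest pair first:
T(25) + X(26) → 51
V(28) + W(35) → 63
51 + 63 → 114
S(88) + 114 → 202
T sits 3 levels below the root, so its codeword is 3 bits.

3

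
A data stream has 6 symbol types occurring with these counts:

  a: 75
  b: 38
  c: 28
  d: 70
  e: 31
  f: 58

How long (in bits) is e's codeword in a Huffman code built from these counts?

Repeatedly merge the two smallest:
combine c(28), e(31) → 59
combine b(38), f(58) → 96
combine 59, d(70) → 129
combine a(75), 96 → 171
combine 129, 171 → 300
The subtree containing e is merged 3 times, so code length = 3.

3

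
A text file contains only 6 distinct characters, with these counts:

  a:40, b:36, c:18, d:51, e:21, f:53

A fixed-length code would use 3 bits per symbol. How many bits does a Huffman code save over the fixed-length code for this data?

Fixed-length: 3 bits × 219 symbols = 657 bits.
Huffman merges:
combine c(18), e(21) → 39
combine b(36), 39 → 75
combine a(40), d(51) → 91
combine f(53), 75 → 128
combine 91, 128 → 219
Huffman total = 39 + 75 + 91 + 128 + 219 = 552 bits.
Saving = 657 − 552 = 105 bits.

105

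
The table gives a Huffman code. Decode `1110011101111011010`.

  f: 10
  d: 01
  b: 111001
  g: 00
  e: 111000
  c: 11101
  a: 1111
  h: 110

bhadff

Read left to right; each codeword is recognised as soon as it completes (prefix code):
  111001→b | 110→h | 1111→a | 01→d | 10→f | 10→f
Decoded message: bhadff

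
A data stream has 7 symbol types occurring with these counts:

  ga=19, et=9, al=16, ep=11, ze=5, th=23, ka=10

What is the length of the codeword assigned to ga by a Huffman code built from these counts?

Build the tree from the bottom:
combine ze(5), et(9) → 14
combine ka(10), ep(11) → 21
combine 14, al(16) → 30
combine ga(19), 21 → 40
combine th(23), 30 → 53
combine 40, 53 → 93
ga's leaf is at depth 2, giving a 2-bit codeword.

2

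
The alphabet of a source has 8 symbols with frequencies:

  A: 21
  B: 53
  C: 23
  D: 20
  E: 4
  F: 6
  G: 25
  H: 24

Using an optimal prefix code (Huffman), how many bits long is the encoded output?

Greedily combine the two least-frequent nodes:
combine E(4), F(6) → 10
combine 10, D(20) → 30
combine A(21), C(23) → 44
combine H(24), G(25) → 49
combine 30, 44 → 74
combine 49, B(53) → 102
combine 74, 102 → 176
Each symbol's bit-cost is frequency × depth; summing gives 485 bits (equivalently 10 + 30 + 44 + 49 + 74 + 102 + 176).

485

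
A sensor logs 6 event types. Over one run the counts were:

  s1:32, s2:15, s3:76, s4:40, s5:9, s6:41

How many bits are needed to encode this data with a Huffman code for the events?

Greedily combine the two least-frequent nodes:
combine s5(9), s2(15) → 24
combine 24, s1(32) → 56
combine s4(40), s6(41) → 81
combine 56, s3(76) → 132
combine 81, 132 → 213
The encoded length is the sum of every internal node's weight: 24 + 56 + 81 + 132 + 213 = 506 bits.

506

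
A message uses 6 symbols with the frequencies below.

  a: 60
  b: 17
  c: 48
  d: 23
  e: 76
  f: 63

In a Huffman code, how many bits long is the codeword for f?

2

Repeatedly merge the two smallest:
merge b(17) and d(23): 40
merge 40 and c(48): 88
merge a(60) and f(63): 123
merge e(76) and 88: 164
merge 123 and 164: 287
f sits 2 levels below the root, so its codeword is 2 bits.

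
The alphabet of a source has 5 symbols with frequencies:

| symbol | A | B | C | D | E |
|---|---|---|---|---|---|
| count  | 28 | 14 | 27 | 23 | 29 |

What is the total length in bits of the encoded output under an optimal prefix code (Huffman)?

Build the Huffman tree bottom-up:
combine B(14), D(23) → 37
combine C(27), A(28) → 55
combine E(29), 37 → 66
combine 55, 66 → 121
The encoded length is the sum of every internal node's weight: 37 + 55 + 66 + 121 = 279 bits.

279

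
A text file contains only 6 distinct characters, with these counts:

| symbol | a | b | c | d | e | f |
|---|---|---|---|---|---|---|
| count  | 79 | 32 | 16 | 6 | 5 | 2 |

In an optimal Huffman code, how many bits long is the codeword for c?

Huffman merges, smallest pair first:
merge f(2) and e(5): 7
merge d(6) and 7: 13
merge 13 and c(16): 29
merge 29 and b(32): 61
merge 61 and a(79): 140
The subtree containing c is merged 3 times, so code length = 3.

3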